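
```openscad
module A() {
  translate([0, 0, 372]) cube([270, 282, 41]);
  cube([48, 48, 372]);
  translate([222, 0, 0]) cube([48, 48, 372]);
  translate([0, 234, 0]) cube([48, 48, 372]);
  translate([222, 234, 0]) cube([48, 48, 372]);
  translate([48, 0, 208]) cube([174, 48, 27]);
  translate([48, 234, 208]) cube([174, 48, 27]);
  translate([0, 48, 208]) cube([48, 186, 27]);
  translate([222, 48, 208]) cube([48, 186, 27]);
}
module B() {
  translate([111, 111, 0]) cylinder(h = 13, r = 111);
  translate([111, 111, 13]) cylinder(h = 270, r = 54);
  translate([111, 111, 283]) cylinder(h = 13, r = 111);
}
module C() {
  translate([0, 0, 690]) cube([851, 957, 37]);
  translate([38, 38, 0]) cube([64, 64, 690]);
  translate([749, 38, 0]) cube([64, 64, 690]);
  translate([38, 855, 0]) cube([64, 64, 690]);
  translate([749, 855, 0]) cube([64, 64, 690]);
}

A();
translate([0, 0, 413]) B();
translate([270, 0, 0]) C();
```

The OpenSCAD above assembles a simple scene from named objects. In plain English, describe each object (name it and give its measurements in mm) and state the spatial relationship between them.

A is a simple wooden stool: a rectangular seat 270 mm (x) by 282 mm (y), 41 mm thick, top face at z = 413 mm, on four square legs, each 48×48 mm in cross-section. The legs rest on z = 0, each flush with a corner of the seat. Four stretchers, 48 mm wide and 27 mm tall, connect adjacent legs with their undersides at z = 208 mm, each running between the inner faces of the legs it joins and aligned with the legs' outer faces on the other axis.

B is a spool: two coaxial disc flanges of radius 111 mm and thickness 13 mm, joined by a core cylinder of radius 54 mm and height 270 mm. The lower flange rests on z = 0 and the three cylinders share a vertical axis.

C is a rectangular dining table. The top is 851×957×37 mm with its upper surface at z = 727 mm. It stands on four 64×64 mm square legs, each inset 38 mm from the nearest pair of top edges, running from the floor to the underside of the top.

The spool is on top of the stool. The table is against the stool's +x side, with their −y faces flush.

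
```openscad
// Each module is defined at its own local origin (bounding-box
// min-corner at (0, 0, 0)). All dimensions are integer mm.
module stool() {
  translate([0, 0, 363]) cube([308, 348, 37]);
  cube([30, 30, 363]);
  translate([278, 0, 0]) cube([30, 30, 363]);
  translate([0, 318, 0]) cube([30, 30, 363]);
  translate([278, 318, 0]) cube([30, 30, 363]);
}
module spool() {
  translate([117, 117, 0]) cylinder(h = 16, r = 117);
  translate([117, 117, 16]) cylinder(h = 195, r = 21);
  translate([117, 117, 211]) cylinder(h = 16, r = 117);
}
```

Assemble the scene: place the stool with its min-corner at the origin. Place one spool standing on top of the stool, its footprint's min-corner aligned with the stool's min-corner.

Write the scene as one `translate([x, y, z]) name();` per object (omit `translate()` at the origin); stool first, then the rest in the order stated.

stool();
translate([0, 0, 400]) spool();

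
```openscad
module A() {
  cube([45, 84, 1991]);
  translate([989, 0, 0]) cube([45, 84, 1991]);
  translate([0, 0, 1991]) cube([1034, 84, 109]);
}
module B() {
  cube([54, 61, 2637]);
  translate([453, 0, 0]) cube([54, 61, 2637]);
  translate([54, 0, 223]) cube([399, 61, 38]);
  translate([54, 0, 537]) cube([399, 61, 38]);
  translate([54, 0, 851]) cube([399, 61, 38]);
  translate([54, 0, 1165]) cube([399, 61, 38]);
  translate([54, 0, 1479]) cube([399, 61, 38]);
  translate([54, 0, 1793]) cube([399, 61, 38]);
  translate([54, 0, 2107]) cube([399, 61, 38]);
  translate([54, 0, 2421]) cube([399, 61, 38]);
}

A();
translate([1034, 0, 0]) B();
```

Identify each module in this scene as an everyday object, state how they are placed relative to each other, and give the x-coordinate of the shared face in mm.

A is a door frame. B is a ladder. The ladder is against the door frame's +x side, with their −y faces flush. The x-coordinate of the shared face is 1034 mm.

The door frame's +x face and the ladder's −x face are both at x = 1034 mm.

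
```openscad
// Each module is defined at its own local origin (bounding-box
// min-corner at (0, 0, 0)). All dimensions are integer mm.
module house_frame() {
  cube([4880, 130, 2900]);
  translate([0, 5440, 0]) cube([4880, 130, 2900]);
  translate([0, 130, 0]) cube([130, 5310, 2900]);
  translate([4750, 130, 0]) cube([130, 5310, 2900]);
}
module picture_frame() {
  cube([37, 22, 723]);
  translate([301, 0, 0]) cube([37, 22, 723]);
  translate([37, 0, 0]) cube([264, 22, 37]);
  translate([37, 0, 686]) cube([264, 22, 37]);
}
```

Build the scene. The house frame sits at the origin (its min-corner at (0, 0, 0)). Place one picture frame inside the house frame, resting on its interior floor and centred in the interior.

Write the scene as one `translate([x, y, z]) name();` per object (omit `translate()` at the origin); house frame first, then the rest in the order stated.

house_frame();
translate([2271, 2774, 0]) picture_frame();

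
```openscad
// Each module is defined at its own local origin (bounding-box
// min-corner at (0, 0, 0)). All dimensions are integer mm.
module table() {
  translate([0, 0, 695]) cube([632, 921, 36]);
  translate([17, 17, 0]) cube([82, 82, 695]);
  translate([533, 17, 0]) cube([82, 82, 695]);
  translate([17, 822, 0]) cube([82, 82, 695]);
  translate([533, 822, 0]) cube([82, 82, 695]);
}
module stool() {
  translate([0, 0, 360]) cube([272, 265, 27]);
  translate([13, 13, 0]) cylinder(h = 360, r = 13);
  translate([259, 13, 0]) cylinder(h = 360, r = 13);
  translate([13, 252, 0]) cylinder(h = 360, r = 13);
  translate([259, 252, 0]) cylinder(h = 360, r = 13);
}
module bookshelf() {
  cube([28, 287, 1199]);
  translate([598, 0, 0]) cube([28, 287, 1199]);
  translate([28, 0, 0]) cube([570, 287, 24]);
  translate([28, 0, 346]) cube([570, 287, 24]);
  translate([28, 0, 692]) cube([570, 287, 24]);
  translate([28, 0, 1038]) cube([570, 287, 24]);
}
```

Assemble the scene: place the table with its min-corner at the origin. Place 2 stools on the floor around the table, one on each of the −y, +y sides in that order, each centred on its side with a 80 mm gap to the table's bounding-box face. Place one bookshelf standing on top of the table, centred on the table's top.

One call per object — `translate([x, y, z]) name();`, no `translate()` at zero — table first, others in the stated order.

table();
translate([180, -345, 0]) stool();
translate([180, 1001, 0]) stool();
translate([3, 317, 731]) bookshelf();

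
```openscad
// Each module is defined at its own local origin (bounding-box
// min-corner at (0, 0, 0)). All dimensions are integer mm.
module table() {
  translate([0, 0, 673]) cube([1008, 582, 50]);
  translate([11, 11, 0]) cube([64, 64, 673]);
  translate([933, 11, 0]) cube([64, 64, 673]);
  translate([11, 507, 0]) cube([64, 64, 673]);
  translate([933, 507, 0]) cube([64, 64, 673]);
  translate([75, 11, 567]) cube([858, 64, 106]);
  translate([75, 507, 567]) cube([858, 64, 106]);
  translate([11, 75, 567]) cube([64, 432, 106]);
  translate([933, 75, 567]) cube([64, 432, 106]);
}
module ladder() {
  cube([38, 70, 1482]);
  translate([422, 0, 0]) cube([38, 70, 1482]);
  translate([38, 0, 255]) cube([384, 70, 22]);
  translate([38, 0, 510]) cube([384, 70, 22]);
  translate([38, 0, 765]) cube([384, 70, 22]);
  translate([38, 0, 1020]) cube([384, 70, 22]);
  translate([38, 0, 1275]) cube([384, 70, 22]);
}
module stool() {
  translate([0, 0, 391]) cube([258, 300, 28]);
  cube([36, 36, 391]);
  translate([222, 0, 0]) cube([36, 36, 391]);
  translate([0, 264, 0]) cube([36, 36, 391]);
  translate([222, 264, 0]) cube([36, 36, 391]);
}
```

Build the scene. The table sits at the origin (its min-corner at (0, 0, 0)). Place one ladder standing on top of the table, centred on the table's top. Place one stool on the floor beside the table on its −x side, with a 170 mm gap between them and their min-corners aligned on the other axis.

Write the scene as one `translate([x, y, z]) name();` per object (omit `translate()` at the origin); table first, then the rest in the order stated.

table();
translate([274, 256, 723]) ladder();
translate([-428, 0, 0]) stool();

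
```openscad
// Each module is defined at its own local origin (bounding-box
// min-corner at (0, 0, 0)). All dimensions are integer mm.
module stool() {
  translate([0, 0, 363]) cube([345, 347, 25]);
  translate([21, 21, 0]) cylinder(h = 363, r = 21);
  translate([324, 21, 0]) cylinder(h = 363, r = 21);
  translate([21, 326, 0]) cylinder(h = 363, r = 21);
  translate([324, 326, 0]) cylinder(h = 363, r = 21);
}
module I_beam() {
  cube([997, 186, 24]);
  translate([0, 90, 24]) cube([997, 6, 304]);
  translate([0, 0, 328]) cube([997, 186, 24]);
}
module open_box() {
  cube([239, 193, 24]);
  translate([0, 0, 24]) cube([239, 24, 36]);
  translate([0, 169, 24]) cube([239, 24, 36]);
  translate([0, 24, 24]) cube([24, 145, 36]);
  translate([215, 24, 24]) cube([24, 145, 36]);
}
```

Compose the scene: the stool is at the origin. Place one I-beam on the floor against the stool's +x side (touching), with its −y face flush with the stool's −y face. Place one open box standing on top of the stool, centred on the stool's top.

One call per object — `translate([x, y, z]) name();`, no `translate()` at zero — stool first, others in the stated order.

stool();
translate([345, 0, 0]) I_beam();
translate([53, 77, 388]) open_box();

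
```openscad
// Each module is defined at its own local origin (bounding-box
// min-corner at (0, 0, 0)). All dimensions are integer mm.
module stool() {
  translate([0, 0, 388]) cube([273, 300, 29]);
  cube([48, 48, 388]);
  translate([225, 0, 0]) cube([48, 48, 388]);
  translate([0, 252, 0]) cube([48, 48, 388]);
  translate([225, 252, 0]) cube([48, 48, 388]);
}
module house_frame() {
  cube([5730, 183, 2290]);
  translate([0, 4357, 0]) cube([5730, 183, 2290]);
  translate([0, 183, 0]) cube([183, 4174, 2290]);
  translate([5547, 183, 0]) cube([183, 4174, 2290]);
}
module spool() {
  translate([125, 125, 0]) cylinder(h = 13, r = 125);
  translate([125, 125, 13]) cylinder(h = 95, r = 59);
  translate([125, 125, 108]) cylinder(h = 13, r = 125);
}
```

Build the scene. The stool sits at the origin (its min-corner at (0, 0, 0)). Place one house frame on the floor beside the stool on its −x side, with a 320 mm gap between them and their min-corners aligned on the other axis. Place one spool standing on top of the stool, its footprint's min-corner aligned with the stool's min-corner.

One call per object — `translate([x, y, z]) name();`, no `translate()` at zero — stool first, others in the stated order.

stool();
translate([-6050, 0, 0]) house_frame();
translate([0, 0, 417]) spool();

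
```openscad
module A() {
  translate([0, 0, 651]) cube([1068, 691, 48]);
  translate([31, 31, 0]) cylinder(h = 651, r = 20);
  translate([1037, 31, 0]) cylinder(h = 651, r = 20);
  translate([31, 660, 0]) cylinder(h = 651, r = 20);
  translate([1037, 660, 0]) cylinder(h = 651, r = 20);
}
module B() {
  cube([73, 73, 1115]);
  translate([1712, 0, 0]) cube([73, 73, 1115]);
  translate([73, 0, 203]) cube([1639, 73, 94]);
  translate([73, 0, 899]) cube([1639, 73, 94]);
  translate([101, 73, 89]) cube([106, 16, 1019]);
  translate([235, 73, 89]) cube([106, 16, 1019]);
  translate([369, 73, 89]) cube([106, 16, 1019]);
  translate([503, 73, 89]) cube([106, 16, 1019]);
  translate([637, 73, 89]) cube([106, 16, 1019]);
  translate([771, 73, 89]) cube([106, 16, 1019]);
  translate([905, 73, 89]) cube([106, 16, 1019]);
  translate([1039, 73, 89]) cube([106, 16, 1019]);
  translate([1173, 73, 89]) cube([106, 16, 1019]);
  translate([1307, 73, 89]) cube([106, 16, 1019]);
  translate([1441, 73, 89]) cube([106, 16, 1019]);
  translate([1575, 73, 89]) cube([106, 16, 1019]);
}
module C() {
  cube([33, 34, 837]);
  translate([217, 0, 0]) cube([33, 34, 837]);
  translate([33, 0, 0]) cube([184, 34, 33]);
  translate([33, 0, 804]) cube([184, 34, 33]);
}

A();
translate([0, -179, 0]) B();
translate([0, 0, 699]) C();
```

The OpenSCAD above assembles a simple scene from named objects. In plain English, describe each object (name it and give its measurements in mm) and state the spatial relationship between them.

A is a table with a 1068×691 mm rectangular top, 48 mm thick, top surface at z = 699 mm, supported by four round legs of 40 mm diameter, each leg's bounding box inset 11 mm from the nearest pair of top edges, running from the floor.

B is a fence section. Two 73×73 mm posts, 1115 mm tall, stand on the floor with a clear span of 1639 mm between their inner faces. Two horizontal rails of 73×94 mm section span the gap between the posts with their undersides at z = 203 mm and z = 899 mm, flush with the posts' −y face. 12 pickets, each 106 mm wide, 16 mm thick and 1019 mm tall, are fixed to the +y face of the rails with their bottoms at z = 89 mm, evenly spaced across the span with equal gaps (rounded down to the nearest mm) at the −x end and between each pair — any rounding remainder accumulates at the +x end.

C is a picture frame with a 184×771 mm rectangular opening (x by z) and a uniform 33 mm border on every side. Frame depth is 34 mm along y. It is built from two vertical stiles running the full outside height and two horizontal rails spanning the gap between the stiles.

The fence section is on the floor beside the table on its −y side. The picture frame is on top of the table.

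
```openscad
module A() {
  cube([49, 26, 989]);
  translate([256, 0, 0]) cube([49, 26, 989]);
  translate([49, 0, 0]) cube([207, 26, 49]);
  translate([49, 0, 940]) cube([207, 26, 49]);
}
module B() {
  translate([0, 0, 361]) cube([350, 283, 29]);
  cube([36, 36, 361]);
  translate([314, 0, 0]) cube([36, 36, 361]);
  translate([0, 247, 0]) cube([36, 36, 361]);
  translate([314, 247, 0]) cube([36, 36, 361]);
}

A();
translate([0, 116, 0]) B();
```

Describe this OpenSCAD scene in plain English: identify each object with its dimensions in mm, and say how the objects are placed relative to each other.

A is a picture frame with a 207×891 mm rectangular opening (x by z) and a uniform 49 mm border on every side. Frame depth is 26 mm along y. It is built from two vertical stiles running the full outside height and two horizontal rails spanning the gap between the stiles.

B is a simple wooden stool: a rectangular seat 350 mm (x) by 283 mm (y), 29 mm thick, top face at z = 390 mm, on four square legs, each 36×36 mm in cross-section. The legs rest on z = 0, each flush with a corner of the seat.

The stool is on the floor beside the picture frame on its +y side.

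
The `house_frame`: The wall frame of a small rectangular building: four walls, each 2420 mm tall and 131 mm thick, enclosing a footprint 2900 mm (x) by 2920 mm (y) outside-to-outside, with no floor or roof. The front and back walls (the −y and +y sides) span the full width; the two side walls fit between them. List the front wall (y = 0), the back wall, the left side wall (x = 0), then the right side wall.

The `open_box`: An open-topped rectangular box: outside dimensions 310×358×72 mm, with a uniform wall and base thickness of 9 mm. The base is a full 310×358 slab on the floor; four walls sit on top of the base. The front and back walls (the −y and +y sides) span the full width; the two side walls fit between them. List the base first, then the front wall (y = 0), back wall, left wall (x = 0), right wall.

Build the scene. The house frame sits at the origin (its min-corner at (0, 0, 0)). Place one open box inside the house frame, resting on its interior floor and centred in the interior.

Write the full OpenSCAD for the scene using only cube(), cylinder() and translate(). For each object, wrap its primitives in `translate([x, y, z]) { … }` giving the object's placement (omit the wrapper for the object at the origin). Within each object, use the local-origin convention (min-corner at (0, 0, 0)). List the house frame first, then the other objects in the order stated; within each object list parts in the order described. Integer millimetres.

cube([2900, 131, 2420]);
translate([0, 2789, 0]) cube([2900, 131, 2420]);
translate([0, 131, 0]) cube([131, 2658, 2420]);
translate([2769, 131, 0]) cube([131, 2658, 2420]);
translate([1295, 1281, 0]) {
  cube([310, 358, 9]);
  translate([0, 0, 9]) cube([310, 9, 63]);
  translate([0, 349, 9]) cube([310, 9, 63]);
  translate([0, 9, 9]) cube([9, 340, 63]);
  translate([301, 9, 9]) cube([9, 340, 63]);
}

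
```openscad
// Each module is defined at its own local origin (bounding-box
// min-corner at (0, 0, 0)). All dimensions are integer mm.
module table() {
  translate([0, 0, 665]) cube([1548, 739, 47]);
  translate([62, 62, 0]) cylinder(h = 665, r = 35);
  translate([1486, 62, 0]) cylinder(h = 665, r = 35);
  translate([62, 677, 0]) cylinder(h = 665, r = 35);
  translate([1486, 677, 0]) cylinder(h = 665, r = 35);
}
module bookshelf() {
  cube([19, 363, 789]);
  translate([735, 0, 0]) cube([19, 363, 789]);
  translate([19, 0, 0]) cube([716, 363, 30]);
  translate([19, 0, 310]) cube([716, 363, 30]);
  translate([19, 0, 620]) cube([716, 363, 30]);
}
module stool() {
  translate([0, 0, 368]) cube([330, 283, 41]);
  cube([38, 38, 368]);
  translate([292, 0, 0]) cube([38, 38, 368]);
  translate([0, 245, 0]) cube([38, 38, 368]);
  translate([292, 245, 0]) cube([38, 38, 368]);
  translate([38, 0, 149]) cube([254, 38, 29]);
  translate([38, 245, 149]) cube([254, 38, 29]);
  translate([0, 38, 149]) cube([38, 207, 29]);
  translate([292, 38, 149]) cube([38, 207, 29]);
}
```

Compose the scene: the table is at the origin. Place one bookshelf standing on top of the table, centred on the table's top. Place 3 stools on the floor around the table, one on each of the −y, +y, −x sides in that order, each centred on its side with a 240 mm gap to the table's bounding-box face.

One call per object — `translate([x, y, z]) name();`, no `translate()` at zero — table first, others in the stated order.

table();
translate([397, 188, 712]) bookshelf();
translate([609, -523, 0]) stool();
translate([609, 979, 0]) stool();
translate([-570, 228, 0]) stool();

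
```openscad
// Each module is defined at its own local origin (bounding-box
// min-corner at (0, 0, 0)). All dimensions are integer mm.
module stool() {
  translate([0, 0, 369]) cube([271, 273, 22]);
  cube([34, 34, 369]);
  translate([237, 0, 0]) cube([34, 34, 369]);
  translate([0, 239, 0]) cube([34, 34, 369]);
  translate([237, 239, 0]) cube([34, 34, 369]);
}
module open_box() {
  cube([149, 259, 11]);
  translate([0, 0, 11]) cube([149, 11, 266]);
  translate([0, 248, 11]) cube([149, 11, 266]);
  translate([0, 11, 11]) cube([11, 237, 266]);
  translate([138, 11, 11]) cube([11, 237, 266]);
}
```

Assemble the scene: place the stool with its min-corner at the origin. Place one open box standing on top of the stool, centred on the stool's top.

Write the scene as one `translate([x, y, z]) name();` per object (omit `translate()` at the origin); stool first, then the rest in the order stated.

stool();
translate([61, 7, 391]) open_box();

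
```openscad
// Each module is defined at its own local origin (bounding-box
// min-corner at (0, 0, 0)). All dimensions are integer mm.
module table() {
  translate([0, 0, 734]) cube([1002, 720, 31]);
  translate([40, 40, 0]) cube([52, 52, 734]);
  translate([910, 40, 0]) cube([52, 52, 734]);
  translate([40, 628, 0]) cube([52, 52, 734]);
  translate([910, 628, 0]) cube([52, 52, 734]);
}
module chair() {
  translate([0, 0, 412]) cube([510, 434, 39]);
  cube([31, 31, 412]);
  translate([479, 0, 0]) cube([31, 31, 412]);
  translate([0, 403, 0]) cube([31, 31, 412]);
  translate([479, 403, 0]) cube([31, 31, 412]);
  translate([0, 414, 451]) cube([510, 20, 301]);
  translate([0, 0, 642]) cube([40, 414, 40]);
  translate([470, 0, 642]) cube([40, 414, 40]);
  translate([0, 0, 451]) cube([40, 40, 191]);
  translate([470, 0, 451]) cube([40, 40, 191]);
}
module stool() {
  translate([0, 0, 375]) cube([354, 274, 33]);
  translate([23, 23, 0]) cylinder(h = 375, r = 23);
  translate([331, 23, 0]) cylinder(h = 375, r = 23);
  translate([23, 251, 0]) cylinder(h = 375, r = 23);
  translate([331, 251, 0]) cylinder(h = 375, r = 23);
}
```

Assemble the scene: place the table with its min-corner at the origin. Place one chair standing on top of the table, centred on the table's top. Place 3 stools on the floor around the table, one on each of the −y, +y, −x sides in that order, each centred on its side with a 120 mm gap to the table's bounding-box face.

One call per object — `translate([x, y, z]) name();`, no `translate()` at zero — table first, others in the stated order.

table();
translate([246, 143, 765]) chair();
translate([324, -394, 0]) stool();
translate([324, 840, 0]) stool();
translate([-474, 223, 0]) stool();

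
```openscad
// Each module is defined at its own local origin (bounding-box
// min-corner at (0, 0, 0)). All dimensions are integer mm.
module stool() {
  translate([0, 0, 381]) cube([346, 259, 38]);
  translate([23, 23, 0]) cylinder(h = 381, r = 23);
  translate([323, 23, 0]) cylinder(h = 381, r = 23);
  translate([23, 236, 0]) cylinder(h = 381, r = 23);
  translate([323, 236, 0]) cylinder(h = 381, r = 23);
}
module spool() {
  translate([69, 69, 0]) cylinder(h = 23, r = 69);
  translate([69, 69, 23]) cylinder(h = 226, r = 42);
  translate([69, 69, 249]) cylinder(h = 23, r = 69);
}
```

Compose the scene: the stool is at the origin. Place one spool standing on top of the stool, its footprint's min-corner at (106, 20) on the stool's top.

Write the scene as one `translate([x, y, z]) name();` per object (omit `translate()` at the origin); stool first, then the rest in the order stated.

stool();
translate([106, 20, 419]) spool();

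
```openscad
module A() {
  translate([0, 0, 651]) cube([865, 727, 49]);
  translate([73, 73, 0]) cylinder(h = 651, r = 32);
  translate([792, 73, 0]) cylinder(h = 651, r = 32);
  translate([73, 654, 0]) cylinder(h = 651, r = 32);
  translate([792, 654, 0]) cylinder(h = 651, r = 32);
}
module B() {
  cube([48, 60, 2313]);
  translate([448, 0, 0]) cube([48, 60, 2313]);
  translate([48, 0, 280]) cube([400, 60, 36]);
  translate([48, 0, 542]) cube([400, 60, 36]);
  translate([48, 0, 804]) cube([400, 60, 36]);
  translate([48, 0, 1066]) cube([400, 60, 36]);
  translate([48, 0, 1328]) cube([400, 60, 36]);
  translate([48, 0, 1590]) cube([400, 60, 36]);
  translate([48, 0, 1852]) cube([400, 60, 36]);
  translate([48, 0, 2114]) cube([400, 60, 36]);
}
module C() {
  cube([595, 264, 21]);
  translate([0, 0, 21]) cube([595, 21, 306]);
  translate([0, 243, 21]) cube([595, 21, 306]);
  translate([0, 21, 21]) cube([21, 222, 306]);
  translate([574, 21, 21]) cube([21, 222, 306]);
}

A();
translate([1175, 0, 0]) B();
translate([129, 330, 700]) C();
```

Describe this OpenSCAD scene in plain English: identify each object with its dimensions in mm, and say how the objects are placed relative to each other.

A is a table: top 865 mm (x) × 727 mm (y), 49 mm thick, upper face at z = 700 mm, on four round legs of 64 mm diameter, each leg's bounding box inset 41 mm from the nearest pair of top edges, running from z = 0 to the bottom of the top.

B is a wooden ladder with two side rails of 48×60 mm section and 2313 mm height, set 496 mm apart overall. Between them run 8 rectangular rungs (60 mm deep, 36 mm thick), front faces flush with the rails' −y face. The bottom of the first rung is 280 mm above the floor and each subsequent rung is 262 mm higher than the one below.

C is an open-topped rectangular box: outside dimensions 595×264×327 mm, with a uniform wall and base thickness of 21 mm. The base is a full 595×264 slab on the floor; four walls sit on top of the base. The front and back walls (the −y and +y sides) span the full width; the two side walls fit between them.

The ladder is on the floor beside the table on its +x side. The open box is on top of the table.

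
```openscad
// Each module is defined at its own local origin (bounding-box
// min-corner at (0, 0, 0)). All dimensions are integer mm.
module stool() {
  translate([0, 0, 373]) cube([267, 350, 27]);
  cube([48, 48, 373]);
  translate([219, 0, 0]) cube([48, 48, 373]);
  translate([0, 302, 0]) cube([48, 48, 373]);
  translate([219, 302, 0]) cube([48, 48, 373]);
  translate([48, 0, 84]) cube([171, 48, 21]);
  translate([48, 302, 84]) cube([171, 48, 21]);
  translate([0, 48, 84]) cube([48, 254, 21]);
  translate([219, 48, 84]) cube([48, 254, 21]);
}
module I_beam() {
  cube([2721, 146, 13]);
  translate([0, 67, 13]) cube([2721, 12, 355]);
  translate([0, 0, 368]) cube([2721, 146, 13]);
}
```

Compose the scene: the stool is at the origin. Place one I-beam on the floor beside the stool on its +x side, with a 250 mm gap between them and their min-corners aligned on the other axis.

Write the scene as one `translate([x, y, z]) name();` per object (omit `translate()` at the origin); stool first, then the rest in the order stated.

stool();
translate([517, 0, 0]) I_beam();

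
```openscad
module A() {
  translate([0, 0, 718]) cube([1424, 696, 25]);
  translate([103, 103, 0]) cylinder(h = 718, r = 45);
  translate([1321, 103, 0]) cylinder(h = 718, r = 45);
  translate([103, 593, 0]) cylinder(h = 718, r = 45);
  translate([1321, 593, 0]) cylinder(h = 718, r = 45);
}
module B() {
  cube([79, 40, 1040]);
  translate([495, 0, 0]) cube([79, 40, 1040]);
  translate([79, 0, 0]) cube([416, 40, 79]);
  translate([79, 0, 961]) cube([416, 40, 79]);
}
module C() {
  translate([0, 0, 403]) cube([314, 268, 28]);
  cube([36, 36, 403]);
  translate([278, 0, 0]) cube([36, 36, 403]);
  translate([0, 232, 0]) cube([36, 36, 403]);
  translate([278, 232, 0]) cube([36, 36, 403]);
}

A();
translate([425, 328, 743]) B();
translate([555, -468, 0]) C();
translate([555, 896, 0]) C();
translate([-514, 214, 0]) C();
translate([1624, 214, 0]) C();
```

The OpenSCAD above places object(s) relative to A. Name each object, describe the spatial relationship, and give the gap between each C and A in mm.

A is a table. B is a picture frame. C is a stool. The picture frame is on top of the table, centred. Four stools sit around the table at the −y, +y, −x, +x sides. The gap between each stool and the table is 200 mm.

Each stool's nearest face is 200 mm from the table's bounding box.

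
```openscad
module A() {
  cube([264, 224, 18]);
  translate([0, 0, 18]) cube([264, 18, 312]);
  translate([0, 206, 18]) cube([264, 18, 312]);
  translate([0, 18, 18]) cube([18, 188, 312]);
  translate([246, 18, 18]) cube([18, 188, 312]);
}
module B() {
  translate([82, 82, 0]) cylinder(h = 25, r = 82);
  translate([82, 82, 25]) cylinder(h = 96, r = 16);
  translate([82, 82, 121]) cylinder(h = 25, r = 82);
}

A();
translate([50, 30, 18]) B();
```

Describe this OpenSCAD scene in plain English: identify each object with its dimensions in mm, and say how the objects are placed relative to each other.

A is an open storage box with external size 264×224×330 mm and wall thickness 18 mm (the base is also 18 mm thick). The base covers the whole footprint; the four walls stand on the base, with the y-facing walls full-width and the x-facing walls fitting between their inner faces.

B is a spool: two coaxial disc flanges of radius 82 mm and thickness 25 mm, joined by a core cylinder of radius 16 mm and height 96 mm. The lower flange rests on z = 0 and the three cylinders share a vertical axis.

The spool sits inside the open box, centred.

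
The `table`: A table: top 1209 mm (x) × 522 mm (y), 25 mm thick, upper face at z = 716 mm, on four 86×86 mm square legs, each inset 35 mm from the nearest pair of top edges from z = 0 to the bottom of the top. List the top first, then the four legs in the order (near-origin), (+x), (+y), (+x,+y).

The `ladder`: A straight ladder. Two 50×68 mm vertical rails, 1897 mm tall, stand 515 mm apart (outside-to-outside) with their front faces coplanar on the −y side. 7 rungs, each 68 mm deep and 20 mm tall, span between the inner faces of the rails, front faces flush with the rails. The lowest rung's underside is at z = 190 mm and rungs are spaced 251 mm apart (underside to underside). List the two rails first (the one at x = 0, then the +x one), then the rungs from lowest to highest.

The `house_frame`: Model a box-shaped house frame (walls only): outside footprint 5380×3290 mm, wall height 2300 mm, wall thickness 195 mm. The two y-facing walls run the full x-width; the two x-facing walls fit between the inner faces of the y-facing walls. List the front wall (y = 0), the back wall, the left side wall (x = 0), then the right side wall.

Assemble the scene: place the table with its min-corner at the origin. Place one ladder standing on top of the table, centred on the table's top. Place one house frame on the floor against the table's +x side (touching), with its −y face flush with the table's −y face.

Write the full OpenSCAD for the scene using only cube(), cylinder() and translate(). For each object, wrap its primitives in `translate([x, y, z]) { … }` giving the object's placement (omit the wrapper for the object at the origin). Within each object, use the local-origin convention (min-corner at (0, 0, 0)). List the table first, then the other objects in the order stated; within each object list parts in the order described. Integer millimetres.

translate([0, 0, 691]) cube([1209, 522, 25]);
translate([35, 35, 0]) cube([86, 86, 691]);
translate([1088, 35, 0]) cube([86, 86, 691]);
translate([35, 401, 0]) cube([86, 86, 691]);
translate([1088, 401, 0]) cube([86, 86, 691]);
translate([347, 227, 716]) {
  cube([50, 68, 1897]);
  translate([465, 0, 0]) cube([50, 68, 1897]);
  translate([50, 0, 190]) cube([415, 68, 20]);
  translate([50, 0, 441]) cube([415, 68, 20]);
  translate([50, 0, 692]) cube([415, 68, 20]);
  translate([50, 0, 943]) cube([415, 68, 20]);
  translate([50, 0, 1194]) cube([415, 68, 20]);
  translate([50, 0, 1445]) cube([415, 68, 20]);
  translate([50, 0, 1696]) cube([415, 68, 20]);
}
translate([1209, 0, 0]) {
  cube([5380, 195, 2300]);
  translate([0, 3095, 0]) cube([5380, 195, 2300]);
  translate([0, 195, 0]) cube([195, 2900, 2300]);
  translate([5185, 195, 0]) cube([195, 2900, 2300]);
}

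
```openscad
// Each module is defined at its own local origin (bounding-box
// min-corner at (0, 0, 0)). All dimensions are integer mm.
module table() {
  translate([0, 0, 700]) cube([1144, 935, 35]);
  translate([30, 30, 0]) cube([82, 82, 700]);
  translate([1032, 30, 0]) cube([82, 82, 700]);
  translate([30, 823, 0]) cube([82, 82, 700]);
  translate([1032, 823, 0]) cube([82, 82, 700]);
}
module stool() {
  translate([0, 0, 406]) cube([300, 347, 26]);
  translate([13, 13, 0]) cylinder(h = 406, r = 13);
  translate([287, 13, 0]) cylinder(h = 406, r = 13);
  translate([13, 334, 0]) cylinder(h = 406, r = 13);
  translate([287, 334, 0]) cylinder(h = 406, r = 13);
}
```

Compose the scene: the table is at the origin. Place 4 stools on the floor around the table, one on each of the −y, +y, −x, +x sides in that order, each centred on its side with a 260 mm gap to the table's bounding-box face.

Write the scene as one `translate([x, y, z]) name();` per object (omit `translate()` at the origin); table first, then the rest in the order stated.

table();
translate([422, -607, 0]) stool();
translate([422, 1195, 0]) stool();
translate([-560, 294, 0]) stool();
translate([1404, 294, 0]) stool();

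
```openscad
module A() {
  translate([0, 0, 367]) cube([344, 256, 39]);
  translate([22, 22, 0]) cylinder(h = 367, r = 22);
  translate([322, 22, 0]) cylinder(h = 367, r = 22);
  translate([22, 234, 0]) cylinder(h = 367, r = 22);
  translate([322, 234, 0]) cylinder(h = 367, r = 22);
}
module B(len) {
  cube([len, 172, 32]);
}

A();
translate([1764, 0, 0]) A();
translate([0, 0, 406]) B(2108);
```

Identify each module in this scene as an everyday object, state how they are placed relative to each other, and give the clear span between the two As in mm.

A is a stool. B is a beam. A beam spans the tops of two stools. The clear span between the two stools is 1420 mm.

Second stool starts at x = 1764; first ends at x = 344; clear span = 1764 − 344 = 1420 mm.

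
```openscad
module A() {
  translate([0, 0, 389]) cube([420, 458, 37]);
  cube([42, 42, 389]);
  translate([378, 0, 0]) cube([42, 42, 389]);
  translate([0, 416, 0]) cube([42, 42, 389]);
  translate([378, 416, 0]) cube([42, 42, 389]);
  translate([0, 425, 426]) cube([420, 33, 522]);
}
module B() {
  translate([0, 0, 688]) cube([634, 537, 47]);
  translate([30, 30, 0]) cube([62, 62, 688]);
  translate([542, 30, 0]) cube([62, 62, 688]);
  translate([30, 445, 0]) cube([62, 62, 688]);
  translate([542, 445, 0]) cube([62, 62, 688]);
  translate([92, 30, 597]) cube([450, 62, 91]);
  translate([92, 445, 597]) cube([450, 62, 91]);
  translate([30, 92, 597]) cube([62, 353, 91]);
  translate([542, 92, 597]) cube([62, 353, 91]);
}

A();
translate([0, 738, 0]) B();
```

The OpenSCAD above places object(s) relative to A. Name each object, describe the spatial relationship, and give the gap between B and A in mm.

The table's nearest face is 280 mm from the chair's +y face.

A is a chair. B is a table. The table is on the floor beside the chair on its +y side. The gap between the table and the chair is 280 mm.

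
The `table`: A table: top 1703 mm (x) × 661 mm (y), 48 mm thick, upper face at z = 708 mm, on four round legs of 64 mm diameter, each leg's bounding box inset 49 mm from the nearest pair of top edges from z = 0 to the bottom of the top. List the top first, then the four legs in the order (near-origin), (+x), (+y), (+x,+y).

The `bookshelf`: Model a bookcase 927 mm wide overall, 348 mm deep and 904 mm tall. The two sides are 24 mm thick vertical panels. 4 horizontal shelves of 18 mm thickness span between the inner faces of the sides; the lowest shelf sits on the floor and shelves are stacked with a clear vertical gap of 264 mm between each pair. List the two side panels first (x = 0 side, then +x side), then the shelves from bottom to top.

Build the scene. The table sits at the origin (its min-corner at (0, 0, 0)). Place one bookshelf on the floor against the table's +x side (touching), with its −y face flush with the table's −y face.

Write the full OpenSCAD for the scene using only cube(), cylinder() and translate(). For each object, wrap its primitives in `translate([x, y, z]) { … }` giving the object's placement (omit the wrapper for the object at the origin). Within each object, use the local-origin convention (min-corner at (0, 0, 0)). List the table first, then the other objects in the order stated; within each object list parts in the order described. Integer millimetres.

translate([0, 0, 660]) cube([1703, 661, 48]);
translate([81, 81, 0]) cylinder(h = 660, r = 32);
translate([1622, 81, 0]) cylinder(h = 660, r = 32);
translate([81, 580, 0]) cylinder(h = 660, r = 32);
translate([1622, 580, 0]) cylinder(h = 660, r = 32);
translate([1703, 0, 0]) {
  cube([24, 348, 904]);
  translate([903, 0, 0]) cube([24, 348, 904]);
  translate([24, 0, 0]) cube([879, 348, 18]);
  translate([24, 0, 282]) cube([879, 348, 18]);
  translate([24, 0, 564]) cube([879, 348, 18]);
  translate([24, 0, 846]) cube([879, 348, 18]);
}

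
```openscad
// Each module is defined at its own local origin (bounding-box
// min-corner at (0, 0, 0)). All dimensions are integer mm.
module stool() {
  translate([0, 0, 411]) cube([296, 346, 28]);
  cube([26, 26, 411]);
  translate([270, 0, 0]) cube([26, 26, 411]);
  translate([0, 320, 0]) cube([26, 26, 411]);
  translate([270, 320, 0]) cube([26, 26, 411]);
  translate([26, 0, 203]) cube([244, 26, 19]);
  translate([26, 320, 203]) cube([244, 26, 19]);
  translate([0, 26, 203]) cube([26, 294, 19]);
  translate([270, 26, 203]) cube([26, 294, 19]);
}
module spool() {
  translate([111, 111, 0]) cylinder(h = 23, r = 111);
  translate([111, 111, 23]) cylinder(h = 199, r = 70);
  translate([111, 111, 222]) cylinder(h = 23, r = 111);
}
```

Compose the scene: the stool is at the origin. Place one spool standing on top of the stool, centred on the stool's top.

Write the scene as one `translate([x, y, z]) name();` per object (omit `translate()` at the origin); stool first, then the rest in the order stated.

stool();
translate([37, 62, 439]) spool();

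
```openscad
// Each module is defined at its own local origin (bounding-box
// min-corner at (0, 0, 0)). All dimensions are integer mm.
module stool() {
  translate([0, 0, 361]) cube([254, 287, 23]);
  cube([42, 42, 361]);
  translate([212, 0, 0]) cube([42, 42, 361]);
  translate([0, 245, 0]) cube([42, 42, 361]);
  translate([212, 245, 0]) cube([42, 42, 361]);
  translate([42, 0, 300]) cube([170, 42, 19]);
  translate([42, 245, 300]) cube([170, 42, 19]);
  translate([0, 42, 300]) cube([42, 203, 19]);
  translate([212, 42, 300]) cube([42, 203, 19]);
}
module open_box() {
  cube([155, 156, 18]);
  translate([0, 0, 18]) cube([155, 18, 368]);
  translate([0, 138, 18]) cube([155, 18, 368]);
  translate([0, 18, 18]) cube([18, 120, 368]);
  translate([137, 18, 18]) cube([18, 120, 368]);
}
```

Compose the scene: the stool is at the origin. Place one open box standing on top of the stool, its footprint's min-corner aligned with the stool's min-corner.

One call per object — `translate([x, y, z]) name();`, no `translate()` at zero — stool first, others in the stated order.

stool();
translate([0, 0, 384]) open_box();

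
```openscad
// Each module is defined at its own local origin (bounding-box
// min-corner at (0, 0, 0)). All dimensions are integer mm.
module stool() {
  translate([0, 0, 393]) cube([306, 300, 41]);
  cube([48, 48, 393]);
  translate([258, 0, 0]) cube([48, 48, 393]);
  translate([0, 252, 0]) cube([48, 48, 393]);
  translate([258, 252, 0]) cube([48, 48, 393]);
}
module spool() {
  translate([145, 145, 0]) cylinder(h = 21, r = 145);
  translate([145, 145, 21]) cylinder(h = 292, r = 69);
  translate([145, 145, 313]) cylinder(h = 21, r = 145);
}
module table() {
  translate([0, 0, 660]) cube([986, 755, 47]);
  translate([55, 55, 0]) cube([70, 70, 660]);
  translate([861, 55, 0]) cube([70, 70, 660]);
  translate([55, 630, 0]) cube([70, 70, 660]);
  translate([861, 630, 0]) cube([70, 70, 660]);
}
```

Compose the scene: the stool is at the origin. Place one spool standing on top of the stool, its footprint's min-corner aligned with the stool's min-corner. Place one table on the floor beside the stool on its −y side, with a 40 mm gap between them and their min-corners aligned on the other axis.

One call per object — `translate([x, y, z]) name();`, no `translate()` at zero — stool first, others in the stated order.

stool();
translate([0, 0, 434]) spool();
translate([0, -795, 0]) table();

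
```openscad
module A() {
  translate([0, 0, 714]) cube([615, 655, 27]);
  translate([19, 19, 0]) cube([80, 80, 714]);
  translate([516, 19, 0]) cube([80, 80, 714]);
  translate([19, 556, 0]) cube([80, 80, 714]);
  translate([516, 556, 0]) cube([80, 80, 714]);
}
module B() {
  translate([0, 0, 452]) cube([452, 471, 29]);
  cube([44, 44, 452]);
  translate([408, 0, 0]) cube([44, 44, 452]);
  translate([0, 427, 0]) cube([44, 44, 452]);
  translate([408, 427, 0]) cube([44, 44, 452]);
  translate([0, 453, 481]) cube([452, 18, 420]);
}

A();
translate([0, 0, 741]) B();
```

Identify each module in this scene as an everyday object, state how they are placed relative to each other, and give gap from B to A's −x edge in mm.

The chair's min-x is at 0; the table's min-x is 0; gap = 0 mm.

A is a table. B is a chair. The chair is on top of the table. The gap from the chair to the table's −x edge is 0 mm.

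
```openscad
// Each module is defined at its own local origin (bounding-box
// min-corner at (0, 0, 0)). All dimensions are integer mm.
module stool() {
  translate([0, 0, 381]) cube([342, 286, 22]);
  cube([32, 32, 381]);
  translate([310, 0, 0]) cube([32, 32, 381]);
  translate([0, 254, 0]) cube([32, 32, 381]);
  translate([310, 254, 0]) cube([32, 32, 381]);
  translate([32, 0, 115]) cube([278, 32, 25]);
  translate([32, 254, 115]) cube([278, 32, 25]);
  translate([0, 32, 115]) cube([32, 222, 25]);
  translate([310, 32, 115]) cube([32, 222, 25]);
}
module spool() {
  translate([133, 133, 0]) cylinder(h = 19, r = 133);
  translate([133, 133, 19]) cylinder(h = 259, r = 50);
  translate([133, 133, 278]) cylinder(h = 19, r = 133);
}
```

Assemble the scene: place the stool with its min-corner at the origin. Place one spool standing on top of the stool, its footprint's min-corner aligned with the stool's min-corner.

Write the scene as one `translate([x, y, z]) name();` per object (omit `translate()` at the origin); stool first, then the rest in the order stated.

stool();
translate([0, 0, 403]) spool();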